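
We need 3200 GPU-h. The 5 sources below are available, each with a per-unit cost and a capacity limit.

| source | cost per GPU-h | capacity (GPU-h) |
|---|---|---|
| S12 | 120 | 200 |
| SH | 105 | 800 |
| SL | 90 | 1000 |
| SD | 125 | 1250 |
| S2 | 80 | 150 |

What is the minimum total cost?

Use sources in increasing cost order.
Take 150 from S2 at 80 — need 3050 more.
SL (90): use full 1000 — 2050 GPU-h to go.
SH at 105: take all 800 GPU-h — 1250 still needed.
S12 (120): use full 200 — 1050 GPU-h to go.
SD at 125: take 1050 of its 1250 — requirement met.
Cost = 150×80 + 1000×90 + 800×105 + 200×120 + 1050×125 = 341250.

341250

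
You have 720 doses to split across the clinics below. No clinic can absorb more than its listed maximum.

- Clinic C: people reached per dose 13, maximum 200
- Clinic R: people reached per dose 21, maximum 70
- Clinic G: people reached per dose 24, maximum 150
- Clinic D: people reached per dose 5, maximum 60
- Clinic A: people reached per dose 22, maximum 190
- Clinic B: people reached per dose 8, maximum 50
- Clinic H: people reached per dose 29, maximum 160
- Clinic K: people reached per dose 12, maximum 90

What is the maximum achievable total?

Rank by people reached per dose: Clinic H 29 > Clinic G 24 > Clinic A 22 > Clinic R 21 > Clinic C 13 > Clinic K 12 > Clinic B 8 > Clinic D 5.
Give Clinic H 160 to hit its cap of 160 — 560 left.
Clinic G takes 150 to reach its cap of 150 — 410 left.
Clinic A takes 190 to reach its cap of 190 — 220 left.
Give Clinic R 70 to hit its cap of 70 — 150 left.
Clinic C: +150 (room for 200) → 150. Pool exhausted.
Total = 13×150 + 21×70 + 24×150 + 22×190 + 29×160 = 15840.

15840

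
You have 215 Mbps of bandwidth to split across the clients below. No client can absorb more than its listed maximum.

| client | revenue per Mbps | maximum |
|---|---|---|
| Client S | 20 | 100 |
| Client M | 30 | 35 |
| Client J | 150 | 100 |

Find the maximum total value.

17650

Rank by revenue per Mbps: Client J 150 > Client M 30 > Client S 20.
Give Client J 100 to hit its cap of 100 ; 115 left.
Give Client M 35 to hit its cap of 35 ; 80 left.
Client S: +80 (room for 100) → 80. Pool exhausted.
Total = 20×80 + 30×35 + 150×100 = 17650.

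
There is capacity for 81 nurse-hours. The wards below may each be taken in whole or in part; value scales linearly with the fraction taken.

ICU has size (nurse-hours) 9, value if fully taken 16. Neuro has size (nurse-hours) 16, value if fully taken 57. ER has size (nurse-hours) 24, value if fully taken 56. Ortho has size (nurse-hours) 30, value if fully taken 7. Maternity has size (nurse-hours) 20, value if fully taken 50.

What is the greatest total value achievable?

181.8

Rank by value-to-size ratio: Neuro 57/16≈3.56, Maternity 50/20≈2.5, ER 56/24≈2.33, ICU 16/9≈1.78, Ortho 7/30≈0.233.
All 16 nurse-hours of Neuro fit (value 57) — 65 remain.
Maternity: take in full, 20 nurse-hours for value 50 — 45 left.
ER: take in full, 24 nurse-hours for value 56 — 21 left.
ICU: take in full, 9 nurse-hours for value 16 — 12 left.
Fill the last 12 nurse-hours with part of Ortho: 12/30 of it earns 2.8.
Total value = 181.8.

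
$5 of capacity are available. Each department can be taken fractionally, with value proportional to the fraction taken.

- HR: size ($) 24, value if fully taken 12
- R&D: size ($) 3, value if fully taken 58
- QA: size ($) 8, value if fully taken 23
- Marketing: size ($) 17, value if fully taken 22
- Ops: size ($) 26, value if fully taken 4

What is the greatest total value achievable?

Best value per unit of size first: R&D 58/3≈19.3, QA 23/8≈2.88, Marketing 22/17≈1.29, HR 12/24≈0.5, Ops 4/26≈0.154.
All 3 $ of R&D fit (value 58) ; 2 remain.
Only 2 $ remain; take 2/8 of QA for value 23×2/8 = 5.75.
Total value = 63.75.

63.75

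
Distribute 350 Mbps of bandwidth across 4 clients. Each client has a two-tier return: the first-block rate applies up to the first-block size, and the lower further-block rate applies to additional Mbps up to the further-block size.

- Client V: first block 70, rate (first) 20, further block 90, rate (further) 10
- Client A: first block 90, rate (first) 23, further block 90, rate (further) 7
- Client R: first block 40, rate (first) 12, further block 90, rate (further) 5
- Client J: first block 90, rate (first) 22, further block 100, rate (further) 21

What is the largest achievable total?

Treat each block as its own option and order by rate: Client A/first 23 > Client J/first 22 > Client J/second 21 > Client V/first 20 > Client R/first 12 > Client V/second 10 > Client A/second 7 > Client R/second 5.
Client A first at 23: fill all 90 — 260 left.
Fill Client J first block (90 at 22) — 170 left.
Fill Client J second block (100 at 21) — 70 left.
Client V first at 20: fill all 70 — 0 left.
Total = 23×90 + 22×90 + 21×100 + 20×70 = 7550.

7550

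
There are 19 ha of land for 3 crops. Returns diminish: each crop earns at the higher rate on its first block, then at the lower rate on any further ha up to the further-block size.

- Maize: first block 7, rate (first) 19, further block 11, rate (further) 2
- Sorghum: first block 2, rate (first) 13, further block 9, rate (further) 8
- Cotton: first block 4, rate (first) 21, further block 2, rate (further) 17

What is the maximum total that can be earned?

309

Treat each block as its own option and order by rate: Cotton/tier1 21 > Maize/tier1 19 > Cotton/tier2 17 > Sorghum/tier1 13 > Sorghum/tier2 8 > Maize/tier2 2.
Fill Cotton tier1 block (4 at 21) — 15 left.
Maize tier1 at 19: fill all 7 — 8 left.
Cotton/tier2 (17): +2 — 6 left.
Sorghum tier1 at 13: fill all 2 — 4 left.
4 remain; put them into Sorghum tier2 at 8.
Total = 21×4 + 19×7 + 17×2 + 13×2 + 8×4 = 309.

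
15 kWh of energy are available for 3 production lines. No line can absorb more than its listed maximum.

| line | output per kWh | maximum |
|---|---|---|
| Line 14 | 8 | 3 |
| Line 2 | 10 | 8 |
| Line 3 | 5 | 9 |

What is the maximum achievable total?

Rank by output per kWh: Line 2 10 > Line 14 8 > Line 3 5.
Line 2: +8 to 8 (cap) — 7 left.
Line 14 takes 3 to reach its cap of 3 — 4 left.
Line 3: +4 (room for 9) → 4. Pool exhausted.
Total = 8×3 + 10×8 + 5×4 = 124.

124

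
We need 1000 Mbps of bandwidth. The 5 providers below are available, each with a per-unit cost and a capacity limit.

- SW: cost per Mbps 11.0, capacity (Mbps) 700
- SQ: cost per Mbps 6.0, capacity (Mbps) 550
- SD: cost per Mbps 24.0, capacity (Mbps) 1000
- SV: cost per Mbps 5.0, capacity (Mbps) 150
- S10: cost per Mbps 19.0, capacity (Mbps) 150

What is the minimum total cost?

7350

Use providers in increasing cost order.
Take 150 from SV at 5.0 ; need 850 more.
Take 550 from SQ at 6.0 ; need 300 more.
Take 300 from SW at 11.0 to finish.
S10, SD: unused.
Cost = 150×5.0 + 550×6.0 + 300×11.0 = 7350.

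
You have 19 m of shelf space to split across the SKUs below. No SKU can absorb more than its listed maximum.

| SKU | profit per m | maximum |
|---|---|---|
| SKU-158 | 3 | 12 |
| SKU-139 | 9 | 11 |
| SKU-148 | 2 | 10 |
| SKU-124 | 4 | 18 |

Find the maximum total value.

Highest profit per m first: SKU-139 9 > SKU-124 4 > SKU-158 3 > SKU-148 2.
Give SKU-139 11 to hit its cap of 11 → 8 left.
SKU-124: +8 (room for 18) → 8. Pool exhausted.
Total = 9×11 + 4×8 = 131.

131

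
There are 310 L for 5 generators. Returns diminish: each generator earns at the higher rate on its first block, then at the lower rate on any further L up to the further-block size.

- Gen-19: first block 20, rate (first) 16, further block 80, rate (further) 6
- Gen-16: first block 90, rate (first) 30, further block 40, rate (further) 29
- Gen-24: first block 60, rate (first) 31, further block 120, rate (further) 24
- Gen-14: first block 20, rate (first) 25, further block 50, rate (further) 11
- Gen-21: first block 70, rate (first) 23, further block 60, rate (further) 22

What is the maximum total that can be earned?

Rank every tier by rate: Gen-24/T1 31 > Gen-16/T1 30 > Gen-16/T2 29 > Gen-14/T1 25 > Gen-24/T2 24 > Gen-21/T1 23 > Gen-21/T2 22 > Gen-19/T1 16 > Gen-14/T2 11 > Gen-19/T2 6.
Fill Gen-24 T1 block (60 at 31) ; 250 left.
Gen-16/T1 (30): +90 ; 160 left.
Fill Gen-16 T2 block (40 at 29) ; 120 left.
Gen-14 T1 at 25: fill all 20 ; 100 left.
Gen-24 T2 at 24: only 100 left, fill 100.
Total = 31×60 + 30×90 + 29×40 + 25×20 + 24×100 = 8620.

8620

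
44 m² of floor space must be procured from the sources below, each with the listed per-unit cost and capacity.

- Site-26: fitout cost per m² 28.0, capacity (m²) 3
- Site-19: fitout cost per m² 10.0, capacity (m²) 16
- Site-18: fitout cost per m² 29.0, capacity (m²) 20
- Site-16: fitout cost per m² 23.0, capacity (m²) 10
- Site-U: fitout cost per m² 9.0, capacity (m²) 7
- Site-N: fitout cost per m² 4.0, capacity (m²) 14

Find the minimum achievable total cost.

Fill from the cheapest source first.
Site-N (4.0): use full 14 ; 30 m² to go.
Take 7 from Site-U at 9.0 ; need 23 more.
Site-19 (10.0): use full 16 ; 7 m² to go.
Site-16 at 23.0: take 7 of its 10 ; requirement met.
Site-26, Site-18: unused.
Cost = 14×4.0 + 7×9.0 + 16×10.0 + 7×23.0 = 440.

440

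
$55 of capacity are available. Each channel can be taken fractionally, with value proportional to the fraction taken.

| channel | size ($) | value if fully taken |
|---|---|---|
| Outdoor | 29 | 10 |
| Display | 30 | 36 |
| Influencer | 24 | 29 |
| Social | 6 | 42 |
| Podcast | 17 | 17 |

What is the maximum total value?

101

Sort by value density: Social 42/6≈7, Influencer 29/24≈1.21, Display 36/30≈1.2, Podcast 17/17≈1, Outdoor 10/29≈0.345.
All 6 $ of Social fit (value 42) — 49 remain.
All 24 $ of Influencer fit (value 29) — 25 remain.
25 $ left: a 25/30 share of Display gives 36×25/30 = 30.
Total value = 101.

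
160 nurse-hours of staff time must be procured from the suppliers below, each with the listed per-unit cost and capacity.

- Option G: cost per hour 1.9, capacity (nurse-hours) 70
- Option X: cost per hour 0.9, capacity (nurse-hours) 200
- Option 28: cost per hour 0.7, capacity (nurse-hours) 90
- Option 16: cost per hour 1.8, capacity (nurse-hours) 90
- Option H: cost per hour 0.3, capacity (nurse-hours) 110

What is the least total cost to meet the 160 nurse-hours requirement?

Cheapest first:
Take 110 from Option H at 0.3 → need 50 more.
Option 28 at 0.7: take 50 of its 90 → requirement met.
Option X, Option 16, Option G: unused.
Cost = 110×0.3 + 50×0.7 = 68.

68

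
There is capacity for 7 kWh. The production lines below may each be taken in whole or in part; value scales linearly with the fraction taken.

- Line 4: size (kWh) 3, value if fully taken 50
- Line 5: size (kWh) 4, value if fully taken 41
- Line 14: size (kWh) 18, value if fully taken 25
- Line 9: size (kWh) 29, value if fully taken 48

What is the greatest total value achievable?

Sort by value density: Line 4 50/3≈16.7, Line 5 41/4≈10.2, Line 9 48/29≈1.66, Line 14 25/18≈1.39.
Line 4: take in full, 3 kWh for value 50 — 4 left.
All 4 kWh of Line 5 fit (value 41) — 0 remain.
Total value = 91.

91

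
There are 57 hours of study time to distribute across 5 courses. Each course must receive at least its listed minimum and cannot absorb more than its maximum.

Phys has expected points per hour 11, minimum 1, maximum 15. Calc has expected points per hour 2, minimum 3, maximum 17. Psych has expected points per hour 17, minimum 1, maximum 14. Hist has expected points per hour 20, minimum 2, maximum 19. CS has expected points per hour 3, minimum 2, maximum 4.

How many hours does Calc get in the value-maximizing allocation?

Meeting every minimum uses 1+3+1+2+2 = 9 hours, leaving 48.
Highest expected points per hour first: Hist 20 > Psych 17 > Phys 11 > CS 3 > Calc 2.
Hist: +17 to 19 (cap) ; 31 left.
Give Psych 13 more to hit its cap of 14 ; 18 left.
Give Phys 14 more to hit its cap of 15 ; 4 left.
CS takes 2 more to reach its cap of 4 ; 2 left.
Calc: +2 (room for 14) → 5. Pool exhausted.

5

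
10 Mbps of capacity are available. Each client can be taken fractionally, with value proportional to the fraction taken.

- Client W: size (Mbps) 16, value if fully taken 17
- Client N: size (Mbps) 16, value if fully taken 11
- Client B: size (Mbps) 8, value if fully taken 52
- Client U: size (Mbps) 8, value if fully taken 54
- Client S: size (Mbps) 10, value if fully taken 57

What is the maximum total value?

67

Sort by value density: Client U 54/8≈6.75, Client B 52/8≈6.5, Client S 57/10≈5.7, Client W 17/16≈1.06, Client N 11/16≈0.688.
Take all of Client U (8 Mbps, value 54) ; 2 Mbps left.
Fill the last 2 Mbps with part of Client B: 2/8 of it earns 13.
Total value = 67.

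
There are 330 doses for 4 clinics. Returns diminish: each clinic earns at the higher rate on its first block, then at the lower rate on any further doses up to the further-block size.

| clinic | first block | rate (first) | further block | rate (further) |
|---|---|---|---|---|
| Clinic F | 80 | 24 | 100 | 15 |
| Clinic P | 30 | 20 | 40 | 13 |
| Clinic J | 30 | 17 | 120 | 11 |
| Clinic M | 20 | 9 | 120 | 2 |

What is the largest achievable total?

Treat each block as its own option and order by rate: Clinic F/tier1 24 > Clinic P/tier1 20 > Clinic J/tier1 17 > Clinic F/tier2 15 > Clinic P/tier2 13 > Clinic J/tier2 11 > Clinic M/tier1 9 > Clinic M/tier2 2.
Clinic F tier1 at 24: fill all 80 → 250 left.
Clinic P/tier1 (20): +30 → 220 left.
Fill Clinic J tier1 block (30 at 17) → 190 left.
Clinic F tier2 at 15: fill all 100 → 90 left.
Clinic P/tier2 (13): +40 → 50 left.
50 remain; put them into Clinic J tier2 at 11.
Total = 24×80 + 20×30 + 17×30 + 15×100 + 13×40 + 11×50 = 5600.

5600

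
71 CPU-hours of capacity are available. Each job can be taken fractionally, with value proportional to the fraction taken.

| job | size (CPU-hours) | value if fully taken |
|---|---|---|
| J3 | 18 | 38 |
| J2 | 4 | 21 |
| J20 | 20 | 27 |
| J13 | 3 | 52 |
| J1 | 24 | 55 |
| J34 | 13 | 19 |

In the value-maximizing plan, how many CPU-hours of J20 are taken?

9

Rank by value-to-size ratio: J13 52/3≈17.3, J2 21/4≈5.25, J1 55/24≈2.29, J3 38/18≈2.11, J34 19/13≈1.46, J20 27/20≈1.35.
Take all of J13 (3 CPU-hours, value 52) → 68 CPU-hours left.
Take all of J2 (4 CPU-hours, value 21) → 64 CPU-hours left.
All 24 CPU-hours of J1 fit (value 55) → 40 remain.
All 18 CPU-hours of J3 fit (value 38) → 22 remain.
All 13 CPU-hours of J34 fit (value 19) → 9 remain.
9 CPU-hours left: a 9/20 share of J20 gives 27×9/20 = 12.15.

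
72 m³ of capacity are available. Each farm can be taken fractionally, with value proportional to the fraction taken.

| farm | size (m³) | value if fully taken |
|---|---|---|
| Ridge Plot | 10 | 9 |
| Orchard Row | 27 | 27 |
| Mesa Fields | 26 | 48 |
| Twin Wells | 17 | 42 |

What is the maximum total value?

Best value per unit of size first: Twin Wells 42/17≈2.47, Mesa Fields 48/26≈1.85, Orchard Row 27/27≈1, Ridge Plot 9/10≈0.9.
Take all of Twin Wells (17 m³, value 42) — 55 m³ left.
Take all of Mesa Fields (26 m³, value 48) — 29 m³ left.
Take all of Orchard Row (27 m³, value 27) — 2 m³ left.
Only 2 m³ remain; take 2/10 of Ridge Plot for value 9×2/10 = 1.8.
Total value = 118.8.

118.8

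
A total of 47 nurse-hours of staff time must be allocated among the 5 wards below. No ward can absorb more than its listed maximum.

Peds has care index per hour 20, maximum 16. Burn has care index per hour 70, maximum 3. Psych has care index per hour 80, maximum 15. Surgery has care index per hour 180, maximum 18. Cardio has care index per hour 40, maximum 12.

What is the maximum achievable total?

Highest care index per hour first: Surgery 180 > Psych 80 > Burn 70 > Cardio 40 > Peds 20.
Give Surgery 18 to hit its cap of 18 ; 29 left.
Psych takes 15 to reach its cap of 15 ; 14 left.
Give Burn 3 to hit its cap of 3 ; 11 left.
Cardio: +11 (room for 12) → 11. Pool exhausted.
Total = 70×3 + 80×15 + 180×18 + 40×11 = 5090.

5090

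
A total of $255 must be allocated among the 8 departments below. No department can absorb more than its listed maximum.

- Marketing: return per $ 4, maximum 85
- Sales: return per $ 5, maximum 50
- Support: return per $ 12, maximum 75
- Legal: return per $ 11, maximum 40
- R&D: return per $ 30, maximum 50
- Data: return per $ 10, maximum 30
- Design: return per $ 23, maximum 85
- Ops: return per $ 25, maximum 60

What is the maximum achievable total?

5675

Rank by return per $: R&D 30 > Ops 25 > Design 23 > Support 12 > Legal 11 > Data 10 > Sales 5 > Marketing 4.
Give R&D 50 to hit its cap of 50 — 205 left.
Ops takes 60 to reach its cap of 60 — 145 left.
Give Design 85 to hit its cap of 85 — 60 left.
Support: +60 (room for 75) → 60. Pool exhausted.
Total = 12×60 + 30×50 + 23×85 + 25×60 = 5675.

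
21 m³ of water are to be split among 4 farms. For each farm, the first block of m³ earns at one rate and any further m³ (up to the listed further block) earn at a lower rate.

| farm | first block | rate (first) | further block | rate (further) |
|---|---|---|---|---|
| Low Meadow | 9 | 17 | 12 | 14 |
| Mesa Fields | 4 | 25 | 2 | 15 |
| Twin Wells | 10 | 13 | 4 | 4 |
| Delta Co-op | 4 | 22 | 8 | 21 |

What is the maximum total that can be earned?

441

Rank every tier by rate: Mesa Fields/first 25 > Delta Co-op/first 22 > Delta Co-op/second 21 > Low Meadow/first 17 > Mesa Fields/second 15 > Low Meadow/second 14 > Twin Wells/first 13 > Twin Wells/second 4.
Mesa Fields/first (25): +4 — 17 left.
Delta Co-op first at 22: fill all 4 — 13 left.
Delta Co-op second at 21: fill all 8 — 5 left.
Low Meadow/first: +5 of 9 at 17; pool empty.
Total = 25×4 + 22×4 + 21×8 + 17×5 = 441.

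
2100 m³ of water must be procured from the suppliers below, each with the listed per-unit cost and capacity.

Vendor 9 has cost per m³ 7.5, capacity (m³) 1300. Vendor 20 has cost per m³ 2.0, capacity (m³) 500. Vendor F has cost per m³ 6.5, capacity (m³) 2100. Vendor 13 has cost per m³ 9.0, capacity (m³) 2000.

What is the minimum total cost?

Fill from the cheapest supplier first.
Vendor 20 at 2.0: take all 500 m³ → 1600 still needed.
Take 1600 from Vendor F at 6.5 to finish.
Vendor 9, Vendor 13: unused.
Cost = 500×2.0 + 1600×6.5 = 11400.

11400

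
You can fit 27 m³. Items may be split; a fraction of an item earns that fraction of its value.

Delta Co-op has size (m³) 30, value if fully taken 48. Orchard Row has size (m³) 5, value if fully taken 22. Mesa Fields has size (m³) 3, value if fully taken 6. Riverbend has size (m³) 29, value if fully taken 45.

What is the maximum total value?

58.4

Rank by value-to-size ratio: Orchard Row 22/5≈4.4, Mesa Fields 6/3≈2, Delta Co-op 48/30≈1.6, Riverbend 45/29≈1.55.
All 5 m³ of Orchard Row fit (value 22) → 22 remain.
All 3 m³ of Mesa Fields fit (value 6) → 19 remain.
Only 19 m³ remain; take 19/30 of Delta Co-op for value 48×19/30 = 30.4.
Total value = 58.4.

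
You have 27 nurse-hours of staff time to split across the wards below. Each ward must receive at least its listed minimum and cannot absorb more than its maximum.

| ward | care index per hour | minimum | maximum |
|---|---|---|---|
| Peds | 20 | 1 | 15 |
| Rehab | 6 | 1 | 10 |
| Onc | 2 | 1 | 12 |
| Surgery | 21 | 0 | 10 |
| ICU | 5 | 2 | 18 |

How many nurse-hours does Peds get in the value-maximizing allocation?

Meeting every minimum uses 1+1+1+0+2 = 5 nurse-hours, leaving 22.
Rank by care index per hour: Surgery 21 > Peds 20 > Rehab 6 > ICU 5 > Onc 2.
Surgery takes 10 more to reach its cap of 10 ; 12 left.
Only 12 left; Peds takes them to reach 13.

13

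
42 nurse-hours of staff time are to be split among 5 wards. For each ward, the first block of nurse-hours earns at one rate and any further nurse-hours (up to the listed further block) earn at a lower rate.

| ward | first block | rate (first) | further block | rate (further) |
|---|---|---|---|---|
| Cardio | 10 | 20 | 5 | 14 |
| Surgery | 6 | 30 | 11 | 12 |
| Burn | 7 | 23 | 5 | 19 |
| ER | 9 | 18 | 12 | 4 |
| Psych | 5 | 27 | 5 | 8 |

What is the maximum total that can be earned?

933

Rank every tier by rate: Surgery/tier1 30 > Psych/tier1 27 > Burn/tier1 23 > Cardio/tier1 20 > Burn/tier2 19 > ER/tier1 18 > Cardio/tier2 14 > Surgery/tier2 12 > Psych/tier2 8 > ER/tier2 4.
Fill Surgery tier1 block (6 at 30) — 36 left.
Psych tier1 at 27: fill all 5 — 31 left.
Burn/tier1 (23): +7 — 24 left.
Cardio/tier1 (20): +10 — 14 left.
Burn tier2 at 19: fill all 5 — 9 left.
ER/tier1 (18): +9 — 0 left.
Total = 30×6 + 27×5 + 23×7 + 20×10 + 19×5 + 18×9 = 933.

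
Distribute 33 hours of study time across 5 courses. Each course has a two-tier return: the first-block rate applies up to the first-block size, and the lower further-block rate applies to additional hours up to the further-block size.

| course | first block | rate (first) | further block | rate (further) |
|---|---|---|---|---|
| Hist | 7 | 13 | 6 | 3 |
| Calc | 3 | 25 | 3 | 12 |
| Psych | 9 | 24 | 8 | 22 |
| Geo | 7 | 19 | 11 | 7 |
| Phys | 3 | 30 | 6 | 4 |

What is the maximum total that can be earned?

729

Order all 10 blocks by rate: Phys/T1 30 > Calc/T1 25 > Psych/T1 24 > Psych/T2 22 > Geo/T1 19 > Hist/T1 13 > Calc/T2 12 > Geo/T2 7 > Phys/T2 4 > Hist/T2 3.
Phys T1 at 30: fill all 3 — 30 left.
Calc T1 at 25: fill all 3 — 27 left.
Fill Psych T1 block (9 at 24) — 18 left.
Psych/T2 (22): +8 — 10 left.
Geo T1 at 19: fill all 7 — 3 left.
Hist T1 at 13: only 3 left, fill 3.
Total = 30×3 + 25×3 + 24×9 + 22×8 + 19×7 + 13×3 = 729.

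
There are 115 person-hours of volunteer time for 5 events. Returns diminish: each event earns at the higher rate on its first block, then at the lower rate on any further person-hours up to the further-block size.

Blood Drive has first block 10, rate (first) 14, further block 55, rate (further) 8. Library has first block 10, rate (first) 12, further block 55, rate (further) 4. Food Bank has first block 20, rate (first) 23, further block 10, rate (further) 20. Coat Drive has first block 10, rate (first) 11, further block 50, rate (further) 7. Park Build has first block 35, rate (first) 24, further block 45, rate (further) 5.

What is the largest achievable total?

2030

Rank every tier by rate: Park Build/tier1 24 > Food Bank/tier1 23 > Food Bank/tier2 20 > Blood Drive/tier1 14 > Library/tier1 12 > Coat Drive/tier1 11 > Blood Drive/tier2 8 > Coat Drive/tier2 7 > Park Build/tier2 5 > Library/tier2 4.
Park Build tier1 at 24: fill all 35 — 80 left.
Food Bank/tier1 (23): +20 — 60 left.
Food Bank/tier2 (20): +10 — 50 left.
Fill Blood Drive tier1 block (10 at 14) — 40 left.
Library tier1 at 12: fill all 10 — 30 left.
Coat Drive/tier1 (11): +10 — 20 left.
Blood Drive tier2 at 8: only 20 left, fill 20.
Total = 24×35 + 23×20 + 20×10 + 14×10 + 12×10 + 11×10 + 8×20 = 2030.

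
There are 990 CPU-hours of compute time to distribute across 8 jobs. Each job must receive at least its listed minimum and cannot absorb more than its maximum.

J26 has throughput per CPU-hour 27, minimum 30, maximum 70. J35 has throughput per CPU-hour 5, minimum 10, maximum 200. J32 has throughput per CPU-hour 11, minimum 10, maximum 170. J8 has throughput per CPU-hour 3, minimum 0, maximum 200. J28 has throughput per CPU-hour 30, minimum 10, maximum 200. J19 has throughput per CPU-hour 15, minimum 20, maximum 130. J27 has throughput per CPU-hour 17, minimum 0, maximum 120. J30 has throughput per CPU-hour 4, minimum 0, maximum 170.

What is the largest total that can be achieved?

Meeting every minimum uses 30+10+10+0+10+20+0+0 = 80 CPU-hours, leaving 910.
Highest throughput per CPU-hour first: J28 30 > J26 27 > J27 17 > J19 15 > J32 11 > J35 5 > J30 4 > J8 3.
J28 takes 190 more to reach its cap of 200 → 720 left.
Give J26 40 more to hit its cap of 70 → 680 left.
J27: +120 to 120 (cap) → 560 left.
J19: +110 to 130 (cap) → 450 left.
Give J32 160 more to hit its cap of 170 → 290 left.
Give J35 190 more to hit its cap of 200 → 100 left.
J30 has room for 170 more but only 100 remain, so it gets 100.
Total = 27×70 + 5×200 + 11×170 + 30×200 + 15×130 + 17×120 + 4×100 = 15150.

15150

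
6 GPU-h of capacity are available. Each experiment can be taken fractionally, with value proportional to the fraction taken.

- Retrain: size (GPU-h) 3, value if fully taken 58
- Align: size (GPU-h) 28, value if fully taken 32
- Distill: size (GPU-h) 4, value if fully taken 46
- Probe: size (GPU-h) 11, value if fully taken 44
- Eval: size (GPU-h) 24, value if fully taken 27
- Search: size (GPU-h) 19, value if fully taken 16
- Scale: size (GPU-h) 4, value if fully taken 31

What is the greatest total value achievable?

Rank by value-to-size ratio: Retrain 58/3≈19.3, Distill 46/4≈11.5, Scale 31/4≈7.75, Probe 44/11≈4, Align 32/28≈1.14, Eval 27/24≈1.12, Search 16/19≈0.842.
Take all of Retrain (3 GPU-h, value 58) → 3 GPU-h left.
Only 3 GPU-h remain; take 3/4 of Distill for value 46×3/4 = 34.5.
Total value = 92.5.

92.5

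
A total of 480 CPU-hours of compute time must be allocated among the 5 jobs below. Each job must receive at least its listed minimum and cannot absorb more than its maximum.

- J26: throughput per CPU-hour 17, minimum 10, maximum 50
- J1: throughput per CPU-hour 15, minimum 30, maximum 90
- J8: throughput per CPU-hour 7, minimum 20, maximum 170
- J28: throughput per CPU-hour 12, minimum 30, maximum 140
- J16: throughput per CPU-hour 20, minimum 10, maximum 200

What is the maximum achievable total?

7780

Meeting every minimum uses 10+30+20+30+10 = 100 CPU-hours, leaving 380.
Highest throughput per CPU-hour first: J16 20 > J26 17 > J1 15 > J28 12 > J8 7.
J16: +190 to 200 (cap) → 190 left.
J26 takes 40 more to reach its cap of 50 → 150 left.
J1: +60 to 90 (cap) → 90 left.
Only 90 left; J28 takes them to reach 120.
Total = 17×50 + 15×90 + 7×20 + 12×120 + 20×200 = 7780.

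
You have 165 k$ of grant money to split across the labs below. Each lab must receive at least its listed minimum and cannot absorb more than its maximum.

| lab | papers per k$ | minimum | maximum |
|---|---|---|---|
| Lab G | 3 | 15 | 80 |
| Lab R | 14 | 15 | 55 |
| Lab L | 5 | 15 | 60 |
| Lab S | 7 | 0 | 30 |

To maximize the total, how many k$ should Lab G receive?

Meeting every minimum uses 15+15+15+0 = 45 k$, leaving 120.
Order the labs by papers per k$: Lab R 14 > Lab S 7 > Lab L 5 > Lab G 3.
Lab R: +40 to 55 (cap) → 80 left.
Lab S takes 30 more to reach its cap of 30 → 50 left.
Lab L: +45 to 60 (cap) → 5 left.
Only 5 left; Lab G takes them to reach 20.

20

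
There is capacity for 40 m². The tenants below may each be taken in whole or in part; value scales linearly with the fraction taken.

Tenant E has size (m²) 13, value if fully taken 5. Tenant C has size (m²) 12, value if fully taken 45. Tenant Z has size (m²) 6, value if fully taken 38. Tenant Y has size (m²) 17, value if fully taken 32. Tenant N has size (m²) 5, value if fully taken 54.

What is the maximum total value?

169

Rank by value-to-size ratio: Tenant N 54/5≈10.8, Tenant Z 38/6≈6.33, Tenant C 45/12≈3.75, Tenant Y 32/17≈1.88, Tenant E 5/13≈0.385.
Take all of Tenant N (5 m², value 54) ; 35 m² left.
Take all of Tenant Z (6 m², value 38) ; 29 m² left.
All 12 m² of Tenant C fit (value 45) ; 17 remain.
Take all of Tenant Y (17 m², value 32) ; 0 m² left.
Total value = 169.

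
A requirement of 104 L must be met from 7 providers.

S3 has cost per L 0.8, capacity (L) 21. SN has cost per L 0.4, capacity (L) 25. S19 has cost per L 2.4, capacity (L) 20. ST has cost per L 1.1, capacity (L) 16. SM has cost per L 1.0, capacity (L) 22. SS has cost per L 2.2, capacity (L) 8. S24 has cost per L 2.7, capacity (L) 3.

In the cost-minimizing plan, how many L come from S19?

Use providers in increasing cost order.
SN at 0.4: take all 25 L ; 79 still needed.
S3 (0.8): use full 21 ; 58 L to go.
SM at 1.0: take all 22 L ; 36 still needed.
ST at 1.1: take all 16 L ; 20 still needed.
Take 8 from SS at 2.2 ; need 12 more.
S19 (2.4): take the remaining 12 ; done.
S24: unused.

12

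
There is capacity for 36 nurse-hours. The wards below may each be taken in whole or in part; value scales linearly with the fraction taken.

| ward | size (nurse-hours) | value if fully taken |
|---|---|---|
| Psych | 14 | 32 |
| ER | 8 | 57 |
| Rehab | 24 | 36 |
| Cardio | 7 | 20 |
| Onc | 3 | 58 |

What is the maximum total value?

173

Rank by value-to-size ratio: Onc 58/3≈19.3, ER 57/8≈7.12, Cardio 20/7≈2.86, Psych 32/14≈2.29, Rehab 36/24≈1.5.
Onc: take in full, 3 nurse-hours for value 58 ; 33 left.
All 8 nurse-hours of ER fit (value 57) ; 25 remain.
Cardio: take in full, 7 nurse-hours for value 20 ; 18 left.
Psych: take in full, 14 nurse-hours for value 32 ; 4 left.
Only 4 nurse-hours remain; take 4/24 of Rehab for value 36×4/24 = 6.
Total value = 173.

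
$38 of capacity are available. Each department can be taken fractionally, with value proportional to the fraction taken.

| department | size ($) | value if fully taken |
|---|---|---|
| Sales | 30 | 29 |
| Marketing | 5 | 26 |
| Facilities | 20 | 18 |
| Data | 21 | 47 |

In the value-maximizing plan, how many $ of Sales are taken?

12

Best value per unit of size first: Marketing 26/5≈5.2, Data 47/21≈2.24, Sales 29/30≈0.967, Facilities 18/20≈0.9.
All 5 $ of Marketing fit (value 26) ; 33 remain.
Take all of Data (21 $, value 47) ; 12 $ left.
Fill the last 12 $ with part of Sales: 12/30 of it earns 11.6.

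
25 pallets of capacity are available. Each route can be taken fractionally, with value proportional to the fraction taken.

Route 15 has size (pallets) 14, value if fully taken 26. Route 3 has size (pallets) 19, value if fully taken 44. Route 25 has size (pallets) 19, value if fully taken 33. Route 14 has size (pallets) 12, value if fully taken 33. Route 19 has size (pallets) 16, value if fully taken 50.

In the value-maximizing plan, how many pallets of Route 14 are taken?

Rank by value-to-size ratio: Route 19 50/16≈3.12, Route 14 33/12≈2.75, Route 3 44/19≈2.32, Route 15 26/14≈1.86, Route 25 33/19≈1.74.
Take all of Route 19 (16 pallets, value 50) → 9 pallets left.
Fill the last 9 pallets with part of Route 14: 9/12 of it earns 24.75.

9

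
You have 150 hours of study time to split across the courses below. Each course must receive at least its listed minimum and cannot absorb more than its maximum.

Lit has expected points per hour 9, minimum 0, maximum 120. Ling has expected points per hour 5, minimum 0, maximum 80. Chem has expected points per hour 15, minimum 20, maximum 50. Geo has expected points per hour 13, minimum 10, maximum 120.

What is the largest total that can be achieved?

2050

Meeting every minimum uses 0+0+20+10 = 30 hours, leaving 120.
Highest expected points per hour first: Chem 15 > Geo 13 > Lit 9 > Ling 5.
Chem takes 30 more to reach its cap of 50 — 90 left.
Only 90 left; Geo takes them to reach 100.
Total = 15×50 + 13×100 = 2050.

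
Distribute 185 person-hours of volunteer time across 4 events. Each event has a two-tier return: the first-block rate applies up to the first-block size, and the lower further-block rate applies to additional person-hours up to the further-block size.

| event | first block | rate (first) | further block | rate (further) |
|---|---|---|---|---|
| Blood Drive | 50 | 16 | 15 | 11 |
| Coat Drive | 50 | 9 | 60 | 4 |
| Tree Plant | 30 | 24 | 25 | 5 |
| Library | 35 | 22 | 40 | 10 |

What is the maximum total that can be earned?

Rank every tier by rate: Tree Plant/T1 24 > Library/T1 22 > Blood Drive/T1 16 > Blood Drive/T2 11 > Library/T2 10 > Coat Drive/T1 9 > Tree Plant/T2 5 > Coat Drive/T2 4.
Tree Plant/T1 (24): +30 — 155 left.
Library T1 at 22: fill all 35 — 120 left.
Fill Blood Drive T1 block (50 at 16) — 70 left.
Blood Drive T2 at 11: fill all 15 — 55 left.
Library/T2 (10): +40 — 15 left.
Coat Drive/T1: +15 of 50 at 9; pool empty.
Total = 24×30 + 22×35 + 16×50 + 11×15 + 10×40 + 9×15 = 2990.

2990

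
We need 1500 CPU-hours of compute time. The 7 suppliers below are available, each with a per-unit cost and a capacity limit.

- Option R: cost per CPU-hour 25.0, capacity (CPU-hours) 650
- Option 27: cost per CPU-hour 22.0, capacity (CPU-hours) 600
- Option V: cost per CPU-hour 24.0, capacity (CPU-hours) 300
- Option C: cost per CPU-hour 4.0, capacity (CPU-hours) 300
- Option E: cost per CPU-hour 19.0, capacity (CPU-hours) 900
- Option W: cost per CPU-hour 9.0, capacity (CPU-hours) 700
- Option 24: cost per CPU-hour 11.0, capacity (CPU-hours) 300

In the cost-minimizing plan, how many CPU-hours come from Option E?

200

Fill from the cheapest supplier first.
Option C at 4.0: take all 300 CPU-hours → 1200 still needed.
Option W (9.0): use full 700 → 500 CPU-hours to go.
Option 24 at 11.0: take all 300 CPU-hours → 200 still needed.
Option E (19.0): take the remaining 200 → done.
Option 27, Option V, Option R: unused.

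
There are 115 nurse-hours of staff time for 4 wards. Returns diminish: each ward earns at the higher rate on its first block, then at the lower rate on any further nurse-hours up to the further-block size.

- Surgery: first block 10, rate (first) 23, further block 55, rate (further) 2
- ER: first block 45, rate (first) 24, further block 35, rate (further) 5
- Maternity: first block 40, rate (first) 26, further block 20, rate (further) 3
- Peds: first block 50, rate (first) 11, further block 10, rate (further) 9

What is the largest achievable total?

Treat each block as its own option and order by rate: Maternity/T1 26 > ER/T1 24 > Surgery/T1 23 > Peds/T1 11 > Peds/T2 9 > ER/T2 5 > Maternity/T2 3 > Surgery/T2 2.
Maternity/T1 (26): +40 → 75 left.
ER/T1 (24): +45 → 30 left.
Surgery/T1 (23): +10 → 20 left.
Peds/T1: +20 of 50 at 11; pool empty.
Total = 26×40 + 24×45 + 23×10 + 11×20 = 2570.

2570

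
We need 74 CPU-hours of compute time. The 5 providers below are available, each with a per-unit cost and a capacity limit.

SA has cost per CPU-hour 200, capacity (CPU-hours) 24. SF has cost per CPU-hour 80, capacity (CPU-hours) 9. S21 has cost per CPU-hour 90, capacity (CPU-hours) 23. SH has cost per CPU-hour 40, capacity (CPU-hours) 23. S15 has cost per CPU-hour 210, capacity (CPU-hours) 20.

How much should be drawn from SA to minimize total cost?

19

Fill from the cheapest provider first.
SH at 40: take all 23 CPU-hours → 51 still needed.
SF at 80: take all 9 CPU-hours → 42 still needed.
Take 23 from S21 at 90 → need 19 more.
Take 19 from SA at 200 to finish.
S15: unused.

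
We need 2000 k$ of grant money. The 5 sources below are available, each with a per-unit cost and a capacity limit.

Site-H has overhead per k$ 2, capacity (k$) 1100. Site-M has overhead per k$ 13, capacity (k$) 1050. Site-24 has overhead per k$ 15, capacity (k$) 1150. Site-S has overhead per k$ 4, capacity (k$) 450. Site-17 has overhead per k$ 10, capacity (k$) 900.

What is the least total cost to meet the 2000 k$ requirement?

Use sources in increasing cost order.
Site-H (2): use full 1100 ; 900 k$ to go.
Take 450 from Site-S at 4 ; need 450 more.
Site-17 at 10: take 450 of its 900 ; requirement met.
Site-M, Site-24: unused.
Cost = 1100×2 + 450×4 + 450×10 = 8500.

8500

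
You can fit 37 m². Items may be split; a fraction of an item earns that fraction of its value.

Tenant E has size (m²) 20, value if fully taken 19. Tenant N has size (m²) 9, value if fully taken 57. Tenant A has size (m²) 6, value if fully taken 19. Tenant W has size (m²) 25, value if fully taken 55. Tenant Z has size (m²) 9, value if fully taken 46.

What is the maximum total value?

150.6

Sort by value density: Tenant N 57/9≈6.33, Tenant Z 46/9≈5.11, Tenant A 19/6≈3.17, Tenant W 55/25≈2.2, Tenant E 19/20≈0.95.
Take all of Tenant N (9 m², value 57) → 28 m² left.
Tenant Z: take in full, 9 m² for value 46 → 19 left.
Take all of Tenant A (6 m², value 19) → 13 m² left.
Fill the last 13 m² with part of Tenant W: 13/25 of it earns 28.6.
Total value = 150.6.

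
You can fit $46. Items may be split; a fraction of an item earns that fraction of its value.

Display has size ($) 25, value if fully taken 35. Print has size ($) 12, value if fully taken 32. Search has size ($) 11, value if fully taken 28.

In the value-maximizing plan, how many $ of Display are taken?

Rank by value-to-size ratio: Print 32/12≈2.67, Search 28/11≈2.55, Display 35/25≈1.4.
All 12 $ of Print fit (value 32) → 34 remain.
All 11 $ of Search fit (value 28) → 23 remain.
23 $ left: a 23/25 share of Display gives 35×23/25 = 32.2.

23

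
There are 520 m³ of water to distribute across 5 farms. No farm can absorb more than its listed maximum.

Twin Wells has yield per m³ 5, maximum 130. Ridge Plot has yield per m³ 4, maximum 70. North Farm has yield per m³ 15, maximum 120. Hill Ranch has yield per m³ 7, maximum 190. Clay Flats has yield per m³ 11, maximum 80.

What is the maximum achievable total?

Rank by yield per m³: North Farm 15 > Clay Flats 11 > Hill Ranch 7 > Twin Wells 5 > Ridge Plot 4.
Give North Farm 120 to hit its cap of 120 ; 400 left.
Give Clay Flats 80 to hit its cap of 80 ; 320 left.
Hill Ranch takes 190 to reach its cap of 190 ; 130 left.
Give Twin Wells 130 to hit its cap of 130 ; 0 left.
Total = 5×130 + 15×120 + 7×190 + 11×80 = 4660.

4660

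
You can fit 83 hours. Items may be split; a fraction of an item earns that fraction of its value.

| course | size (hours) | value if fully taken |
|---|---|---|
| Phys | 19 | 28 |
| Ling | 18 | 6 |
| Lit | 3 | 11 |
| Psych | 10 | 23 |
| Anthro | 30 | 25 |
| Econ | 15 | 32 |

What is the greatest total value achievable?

Best value per unit of size first: Lit 11/3≈3.67, Psych 23/10≈2.3, Econ 32/15≈2.13, Phys 28/19≈1.47, Anthro 25/30≈0.833, Ling 6/18≈0.333.
Take all of Lit (3 hours, value 11) — 80 hours left.
All 10 hours of Psych fit (value 23) — 70 remain.
All 15 hours of Econ fit (value 32) — 55 remain.
Take all of Phys (19 hours, value 28) — 36 hours left.
Anthro: take in full, 30 hours for value 25 — 6 left.
Only 6 hours remain; take 6/18 of Ling for value 6×6/18 = 2.
Total value = 121.

121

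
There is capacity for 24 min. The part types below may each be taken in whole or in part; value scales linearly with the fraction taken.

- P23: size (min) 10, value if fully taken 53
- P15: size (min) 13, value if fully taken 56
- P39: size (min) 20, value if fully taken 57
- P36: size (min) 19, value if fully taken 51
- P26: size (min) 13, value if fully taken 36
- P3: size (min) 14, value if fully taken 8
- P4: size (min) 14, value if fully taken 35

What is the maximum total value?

Rank by value-to-size ratio: P23 53/10≈5.3, P15 56/13≈4.31, P39 57/20≈2.85, P26 36/13≈2.77, P36 51/19≈2.68, P4 35/14≈2.5, P3 8/14≈0.571.
All 10 min of P23 fit (value 53) → 14 remain.
All 13 min of P15 fit (value 56) → 1 remain.
Only 1 min remain; take 1/20 of P39 for value 57×1/20 = 2.85.
Total value = 111.85.

111.85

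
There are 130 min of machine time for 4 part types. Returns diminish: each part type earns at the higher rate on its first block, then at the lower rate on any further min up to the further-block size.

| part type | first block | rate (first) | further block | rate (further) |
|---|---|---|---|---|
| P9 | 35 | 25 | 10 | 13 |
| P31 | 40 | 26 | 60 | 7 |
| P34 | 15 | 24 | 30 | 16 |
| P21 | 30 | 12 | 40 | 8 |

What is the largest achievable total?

Rank every tier by rate: P31/first 26 > P9/first 25 > P34/first 24 > P34/second 16 > P9/second 13 > P21/first 12 > P21/second 8 > P31/second 7.
P31 first at 26: fill all 40 → 90 left.
Fill P9 first block (35 at 25) → 55 left.
P34/first (24): +15 → 40 left.
Fill P34 second block (30 at 16) → 10 left.
P9/second (13): +10 → 0 left.
Total = 26×40 + 25×35 + 24×15 + 16×30 + 13×10 = 2885.

2885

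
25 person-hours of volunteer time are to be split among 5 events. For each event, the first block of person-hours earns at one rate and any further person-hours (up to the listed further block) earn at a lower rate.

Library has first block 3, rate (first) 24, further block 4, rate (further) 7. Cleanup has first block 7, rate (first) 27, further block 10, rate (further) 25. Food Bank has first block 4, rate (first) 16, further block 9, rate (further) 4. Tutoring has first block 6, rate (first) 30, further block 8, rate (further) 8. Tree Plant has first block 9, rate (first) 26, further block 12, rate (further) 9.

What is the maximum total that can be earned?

Treat each block as its own option and order by rate: Tutoring/tier1 30 > Cleanup/tier1 27 > Tree Plant/tier1 26 > Cleanup/tier2 25 > Library/tier1 24 > Food Bank/tier1 16 > Tree Plant/tier2 9 > Tutoring/tier2 8 > Library/tier2 7 > Food Bank/tier2 4.
Fill Tutoring tier1 block (6 at 30) — 19 left.
Cleanup/tier1 (27): +7 — 12 left.
Fill Tree Plant tier1 block (9 at 26) — 3 left.
3 remain; put them into Cleanup tier2 at 25.
Total = 30×6 + 27×7 + 26×9 + 25×3 = 678.

678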